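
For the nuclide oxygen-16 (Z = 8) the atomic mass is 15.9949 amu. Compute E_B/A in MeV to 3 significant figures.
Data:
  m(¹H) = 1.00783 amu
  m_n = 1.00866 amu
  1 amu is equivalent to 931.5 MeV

7.98 MeV/nucleon

Total constituent mass: 8 × 1.00783 + 8 × 1.00866 = 16.13192 amu
Δm = 16.13192 − 15.9949 = 0.13702 amu
E_B = 0.13702 × 931.5 = 127.634 MeV
Dividing by A = 16 gives 7.977 MeV per nucleon.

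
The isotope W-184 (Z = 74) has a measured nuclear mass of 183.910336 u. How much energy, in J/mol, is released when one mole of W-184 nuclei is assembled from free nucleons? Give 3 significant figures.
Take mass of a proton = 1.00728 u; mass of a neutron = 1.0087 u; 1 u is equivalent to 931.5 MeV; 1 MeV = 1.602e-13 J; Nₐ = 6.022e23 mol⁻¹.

With 74 protons and 110 neutrons (A = 184):
Total constituent mass: 74 × 1.00728 + 110 × 1.0087 = 185.49572 u
Δm = 185.49572 − 183.910336 = 1.585384 u
Converting to energy: 1.585384 u × 931.5 MeV/u = 1476.79 MeV
Per nucleus in joules: 1476.79 MeV × 1.602e-13 J/MeV = 2.3658e-10 J
Per mole: 2.3658e-10 J × 6.022e23 mol⁻¹ = 1.4247e+14 J/mol

1.42e+14 J/mol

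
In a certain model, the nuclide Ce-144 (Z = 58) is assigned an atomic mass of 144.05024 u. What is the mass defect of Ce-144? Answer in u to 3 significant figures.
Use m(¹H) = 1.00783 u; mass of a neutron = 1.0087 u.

Σm = 58·m(¹H) + 86·m_n = 58.45414 + 86.7482 = 145.20234 u
Δm = 145.20234 − 144.05024 = 1.15210 u

1.15 u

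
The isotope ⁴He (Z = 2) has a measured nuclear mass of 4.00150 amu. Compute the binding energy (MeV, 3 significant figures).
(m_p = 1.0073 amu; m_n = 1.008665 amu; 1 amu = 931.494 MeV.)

28.3 MeV

Z = 2, so N = A − Z = 4 − 2 = 2.
Σm = 2·m_p + 2·m_n = 2.0146 + 2.017330 = 4.031930 amu
The mass defect is 4.031930 − 4.00150 = 0.030430 amu.
Converting to energy: 0.030430 amu × 931.494 MeV/amu = 28.3454 MeV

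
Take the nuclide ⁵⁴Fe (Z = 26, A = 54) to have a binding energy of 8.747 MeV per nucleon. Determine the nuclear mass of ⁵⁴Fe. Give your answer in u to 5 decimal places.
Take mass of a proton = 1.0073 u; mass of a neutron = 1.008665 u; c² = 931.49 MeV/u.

Total binding energy = 54 × 8.747 = 472.338 MeV
Mass defect = 472.338 MeV / (931.49 MeV/u) = 0.5070779 u
Constituent mass = 26(1.0073) + 28(1.008665) = 54.432420 u
Nuclear mass = 54.432420 − 0.5070779 = 53.9253421 u ≈ 53.92534 u (to 5 decimal places)

53.92534 u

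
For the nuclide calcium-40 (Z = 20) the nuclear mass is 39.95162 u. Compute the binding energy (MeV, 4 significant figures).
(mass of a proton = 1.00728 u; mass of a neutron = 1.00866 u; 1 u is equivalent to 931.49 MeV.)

Mass of separated nucleons = 20(1.00728) + 20(1.00866) = 20.14560 + 20.17320 = 40.31880 u
The mass defect is 40.31880 − 39.95162 = 0.36718 u.
E_B = 0.36718 × 931.49 = 342.024 MeV

342.0 MeV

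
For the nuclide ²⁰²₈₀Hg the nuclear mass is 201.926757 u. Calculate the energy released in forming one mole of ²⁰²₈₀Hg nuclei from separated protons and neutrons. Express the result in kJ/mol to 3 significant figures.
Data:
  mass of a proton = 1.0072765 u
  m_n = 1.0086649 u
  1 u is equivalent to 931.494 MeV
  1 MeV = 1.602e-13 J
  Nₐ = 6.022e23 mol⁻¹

Z = 80, so N = A − Z = 202 − 80 = 122.
Mass of separated nucleons = 80(1.0072765) + 122(1.0086649) = 80.5821200 + 123.0571178 = 203.6392378 u
Δm = 203.6392378 − 201.926757 = 1.7124808 u
Converting to energy: 1.7124808 u × 931.494 MeV/u = 1595.17 MeV
Per nucleus in joules: 1595.17 MeV × 1.602e-13 J/MeV = 2.5555e-10 J
Per mole: 2.5555e-10 J × 6.022e23 mol⁻¹ = 1.5389e+14 J/mol

1.54e+11 kJ/mol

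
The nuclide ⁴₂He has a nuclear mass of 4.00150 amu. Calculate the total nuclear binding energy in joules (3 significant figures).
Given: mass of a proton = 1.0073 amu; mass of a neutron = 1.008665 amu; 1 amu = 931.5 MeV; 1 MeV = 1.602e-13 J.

4.54e-12 J

The nucleus contains 2 protons and 4 − 2 = 2 neutrons.
Total constituent mass: 2 × 1.0073 + 2 × 1.008665 = 4.031930 amu
The mass defect is 4.031930 − 4.00150 = 0.030430 amu.
Converting to energy: 0.030430 amu × 931.5 MeV/amu = 28.3455 MeV
In joules: 28.3455 MeV × 1.602e-13 J/MeV = 4.5409e-12 J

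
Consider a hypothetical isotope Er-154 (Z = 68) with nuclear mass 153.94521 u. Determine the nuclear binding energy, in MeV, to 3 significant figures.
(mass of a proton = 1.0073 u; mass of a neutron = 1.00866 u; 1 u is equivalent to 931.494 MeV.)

1210 MeV

With 68 protons and 86 neutrons (A = 154):
Σm = 68·m_p + 86·m_n = 68.4964 + 86.74476 = 155.24116 u
Δm = 155.24116 − 153.94521 = 1.29595 u
Converting to energy: 1.29595 u × 931.494 MeV/u = 1207.17 MeV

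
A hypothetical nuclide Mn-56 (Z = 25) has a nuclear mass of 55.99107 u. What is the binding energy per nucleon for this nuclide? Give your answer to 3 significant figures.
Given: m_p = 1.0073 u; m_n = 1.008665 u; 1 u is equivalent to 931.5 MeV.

Σm = 25·m_p + 31·m_n = 25.1825 + 31.268615 = 56.451115 u
Δm = 56.451115 − 55.99107 = 0.460045 u
Converting to energy: 0.460045 u × 931.5 MeV/u = 428.532 MeV
Per nucleon: 428.532 / 56 = 7.652 MeV

7.65 MeV/nucleon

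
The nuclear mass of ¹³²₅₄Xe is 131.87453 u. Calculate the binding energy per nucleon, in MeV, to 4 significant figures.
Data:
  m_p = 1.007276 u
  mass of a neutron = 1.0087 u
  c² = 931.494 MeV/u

Mass of separated nucleons = 54(1.007276) + 78(1.0087) = 54.392904 + 78.6786 = 133.071504 u
Δm = 133.071504 − 131.87453 = 1.196974 u
Converting to energy: 1.196974 u × 931.494 MeV/u = 1114.97 MeV
Per nucleon: 1114.97 / 132 = 8.447 MeV

8.447 MeV/nucleon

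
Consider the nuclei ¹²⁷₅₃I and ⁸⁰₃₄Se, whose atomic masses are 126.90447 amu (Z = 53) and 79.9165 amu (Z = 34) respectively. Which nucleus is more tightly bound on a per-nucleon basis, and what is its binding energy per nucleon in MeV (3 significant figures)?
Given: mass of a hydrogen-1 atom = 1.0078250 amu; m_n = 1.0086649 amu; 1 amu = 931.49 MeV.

¹²⁷₅₃I: Σm = 53(1.0078250) + 74(1.0086649) = 128.0559276 amu; Δm = 1.1514576 amu; E_B = 1072.57 MeV; E_B/A = 8.445 MeV
⁸⁰₃₄Se: Σm = 34(1.0078250) + 46(1.0086649) = 80.6646354 amu; Δm = 0.7481354 amu; E_B = 696.88 MeV; E_B/A = 8.711 MeV
⁸⁰₃₄Se has the higher binding energy per nucleon, so it is the more tightly bound nucleus.

⁸⁰₃₄Se; 8.71 MeV/nucleon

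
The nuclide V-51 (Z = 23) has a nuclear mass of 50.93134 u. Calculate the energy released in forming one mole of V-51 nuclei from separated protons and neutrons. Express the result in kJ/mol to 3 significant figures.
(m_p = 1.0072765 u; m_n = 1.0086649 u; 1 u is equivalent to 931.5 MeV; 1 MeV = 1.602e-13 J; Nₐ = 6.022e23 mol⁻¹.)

4.30e+10 kJ/mol

The nucleus contains 23 protons and 51 − 23 = 28 neutrons.
Σm = 23·m_p + 28·m_n = 23.1673595 + 28.2426172 = 51.4099767 u
Δm = 51.4099767 − 50.93134 = 0.4786367 u
E_B = 0.4786367 × 931.5 = 445.850 MeV
Per nucleus in joules: 445.850 MeV × 1.602e-13 J/MeV = 7.1425e-11 J
Per mole: 7.1425e-11 J × 6.022e23 mol⁻¹ = 4.3012e+13 J/mol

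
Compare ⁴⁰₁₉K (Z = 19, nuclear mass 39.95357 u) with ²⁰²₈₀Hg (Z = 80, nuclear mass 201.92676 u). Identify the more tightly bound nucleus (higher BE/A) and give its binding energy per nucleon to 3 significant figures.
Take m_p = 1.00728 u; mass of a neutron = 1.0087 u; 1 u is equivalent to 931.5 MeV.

⁴⁰₁₉K; 8.56 MeV/nucleon

⁴⁰₁₉K: Σm = 19(1.00728) + 21(1.0087) = 40.32102 u; Δm = 0.36745 u; E_B = 342.28 MeV; E_B/A = 8.557 MeV
²⁰²₈₀Hg: Σm = 80(1.00728) + 122(1.0087) = 203.64380 u; Δm = 1.71704 u; E_B = 1599.4 MeV; E_B/A = 7.918 MeV
⁴⁰₁₉K has the higher binding energy per nucleon, so it is the more tightly bound nucleus.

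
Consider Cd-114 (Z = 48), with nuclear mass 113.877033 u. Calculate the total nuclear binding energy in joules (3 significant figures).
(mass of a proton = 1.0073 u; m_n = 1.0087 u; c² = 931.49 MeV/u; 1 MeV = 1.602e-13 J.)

Σm = 48·m_p + 66·m_n = 48.3504 + 66.5742 = 114.9246 u
Mass defect Δm = 114.9246 − 113.877033 = 1.047567 u
Binding energy = Δm·c² = 1.047567 × 931.49 MeV/u = 975.798 MeV
In joules: 975.798 MeV × 1.602e-13 J/MeV = 1.5632e-10 J

1.56e-10 J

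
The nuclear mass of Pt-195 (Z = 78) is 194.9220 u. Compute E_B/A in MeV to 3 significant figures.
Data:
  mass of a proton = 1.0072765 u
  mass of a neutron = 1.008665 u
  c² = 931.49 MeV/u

7.93 MeV/nucleon

Mass of separated nucleons = 78(1.0072765) + 117(1.008665) = 78.5675670 + 118.013805 = 196.5813720 u
Δm = 196.5813720 − 194.9220 = 1.6593720 u
Binding energy = Δm·c² = 1.6593720 × 931.49 MeV/u = 1545.69 MeV
Dividing by A = 195 gives 7.927 MeV per nucleon.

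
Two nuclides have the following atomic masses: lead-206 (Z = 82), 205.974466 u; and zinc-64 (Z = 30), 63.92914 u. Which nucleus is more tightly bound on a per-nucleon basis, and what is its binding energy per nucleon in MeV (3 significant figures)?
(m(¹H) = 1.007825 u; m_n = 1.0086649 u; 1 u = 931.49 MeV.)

zinc-64; 8.74 MeV/nucleon

lead-206: Σm = 82(1.007825) + 124(1.0086649) = 207.7160976 u; Δm = 1.7416316 u; E_B = 1622.3 MeV; E_B/A = 7.875 MeV
zinc-64: Σm = 30(1.007825) + 34(1.0086649) = 64.5293566 u; Δm = 0.6002166 u; E_B = 559.10 MeV; E_B/A = 8.736 MeV
zinc-64 has the higher binding energy per nucleon, so it is the more tightly bound nucleus.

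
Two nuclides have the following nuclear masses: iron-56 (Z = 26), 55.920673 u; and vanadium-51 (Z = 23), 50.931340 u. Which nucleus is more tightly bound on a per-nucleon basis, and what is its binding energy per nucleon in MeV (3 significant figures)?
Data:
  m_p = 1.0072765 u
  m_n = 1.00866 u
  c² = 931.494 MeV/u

iron-56; 8.79 MeV/nucleon

iron-56: Σm = 26(1.0072765) + 30(1.00866) = 56.4489890 u; Δm = 0.5283160 u; E_B = 492.12 MeV; E_B/A = 8.788 MeV
vanadium-51: Σm = 23(1.0072765) + 28(1.00866) = 51.4098395 u; Δm = 0.4784995 u; E_B = 445.72 MeV; E_B/A = 8.740 MeV
iron-56 has the higher binding energy per nucleon, so it is the more tightly bound nucleus.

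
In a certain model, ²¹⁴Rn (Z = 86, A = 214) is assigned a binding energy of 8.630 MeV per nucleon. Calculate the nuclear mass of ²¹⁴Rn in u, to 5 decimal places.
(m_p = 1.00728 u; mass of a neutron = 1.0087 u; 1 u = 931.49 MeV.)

213.75703 u

Total binding energy = 214 × 8.630 = 1846.820 MeV
Mass defect = 1846.820 MeV / (931.49 MeV/u) = 1.9826515 u
Constituent mass = 86(1.00728) + 128(1.0087) = 215.73968 u
Nuclear mass = 215.73968 − 1.9826515 = 213.7570285 u ≈ 213.75703 u (to 5 decimal places)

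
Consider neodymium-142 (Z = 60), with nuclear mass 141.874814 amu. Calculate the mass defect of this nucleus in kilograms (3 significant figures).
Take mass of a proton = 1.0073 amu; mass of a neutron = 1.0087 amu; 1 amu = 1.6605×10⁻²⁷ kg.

The nucleus contains 60 protons and 142 − 60 = 82 neutrons.
Σm = 60·m_p + 82·m_n = 60.4380 + 82.7134 = 143.1514 amu
Δm = 143.1514 − 141.874814 = 1.276586 amu
In SI units: 1.276586 amu × 1.6605×10⁻²⁷ kg/amu = 2.1198e-27 kg

2.12e-27 kg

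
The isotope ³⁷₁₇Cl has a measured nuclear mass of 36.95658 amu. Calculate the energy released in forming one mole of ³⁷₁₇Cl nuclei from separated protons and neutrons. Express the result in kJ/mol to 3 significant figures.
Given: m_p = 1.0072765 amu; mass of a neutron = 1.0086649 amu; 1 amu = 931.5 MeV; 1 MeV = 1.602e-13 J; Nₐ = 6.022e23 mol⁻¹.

The nucleus contains 17 protons and 37 − 17 = 20 neutrons.
Σm = 17·m_p + 20·m_n = 17.1237005 + 20.1732980 = 37.2969985 amu
The mass defect is 37.2969985 − 36.95658 = 0.3404185 amu.
E_B = 0.3404185 × 931.5 = 317.100 MeV
Per nucleus in joules: 317.100 MeV × 1.602e-13 J/MeV = 5.0799e-11 J
Per mole: 5.0799e-11 J × 6.022e23 mol⁻¹ = 3.0591e+13 J/mol

3.06e+10 kJ/mol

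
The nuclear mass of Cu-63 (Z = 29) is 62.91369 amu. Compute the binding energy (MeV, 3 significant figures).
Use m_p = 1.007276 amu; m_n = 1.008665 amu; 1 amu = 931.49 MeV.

551 MeV

Mass of separated nucleons = 29(1.007276) + 34(1.008665) = 29.211004 + 34.294610 = 63.505614 amu
The mass defect is 63.505614 − 62.91369 = 0.591924 amu.
Binding energy = Δm·c² = 0.591924 × 931.49 MeV/amu = 551.371 MeV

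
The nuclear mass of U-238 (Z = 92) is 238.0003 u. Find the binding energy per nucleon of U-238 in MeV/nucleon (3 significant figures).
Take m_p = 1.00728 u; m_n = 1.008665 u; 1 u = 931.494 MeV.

With 92 protons and 146 neutrons (A = 238):
Mass of separated nucleons = 92(1.00728) + 146(1.008665) = 92.66976 + 147.265090 = 239.934850 u
The mass defect is 239.934850 − 238.0003 = 1.934550 u.
Converting to energy: 1.934550 u × 931.494 MeV/u = 1802.02 MeV
Dividing by A = 238 gives 7.572 MeV per nucleon.

7.57 MeV/nucleon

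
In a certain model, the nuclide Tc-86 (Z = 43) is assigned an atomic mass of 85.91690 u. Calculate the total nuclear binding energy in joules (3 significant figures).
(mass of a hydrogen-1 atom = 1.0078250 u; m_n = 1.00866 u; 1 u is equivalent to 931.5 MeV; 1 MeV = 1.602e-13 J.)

1.18e-10 J

The nucleus contains 43 protons and 86 − 43 = 43 neutrons.
Σm = 43·m(¹H) + 43·m_n = 43.3364750 + 43.37238 = 86.7088550 u
The mass defect is 86.7088550 − 85.91690 = 0.7919550 u.
Converting to energy: 0.7919550 u × 931.5 MeV/u = 737.706 MeV
In joules: 737.706 MeV × 1.602e-13 J/MeV = 1.1818e-10 J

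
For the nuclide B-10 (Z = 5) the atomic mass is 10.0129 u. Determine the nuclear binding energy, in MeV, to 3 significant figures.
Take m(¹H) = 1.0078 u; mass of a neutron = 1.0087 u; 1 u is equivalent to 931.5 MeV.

Mass of separated nucleons = 5(1.0078) + 5(1.0087) = 5.0390 + 5.0435 = 10.0825 u
Δm = 10.0825 − 10.0129 = 0.0696 u
Converting to energy: 0.0696 u × 931.5 MeV/u = 64.8324 MeV

64.8 MeV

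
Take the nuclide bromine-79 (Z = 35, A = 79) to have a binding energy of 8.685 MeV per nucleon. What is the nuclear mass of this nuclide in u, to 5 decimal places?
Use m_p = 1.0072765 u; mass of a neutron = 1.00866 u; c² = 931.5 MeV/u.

78.89915 u

Total binding energy = 79 × 8.685 = 686.115 MeV
Mass defect = 686.115 MeV / (931.5 MeV/u) = 0.7365700 u
Constituent mass = 35(1.0072765) + 44(1.00866) = 79.6357175 u
Nuclear mass = 79.6357175 − 0.7365700 = 78.8991475 u ≈ 78.89915 u (to 5 decimal places)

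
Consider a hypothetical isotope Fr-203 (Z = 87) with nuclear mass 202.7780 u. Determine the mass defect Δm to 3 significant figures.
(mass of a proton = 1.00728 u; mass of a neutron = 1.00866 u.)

Total constituent mass: 87 × 1.00728 + 116 × 1.00866 = 204.63792 u
Δm = 204.63792 − 202.7780 = 1.85992 u

1.86 u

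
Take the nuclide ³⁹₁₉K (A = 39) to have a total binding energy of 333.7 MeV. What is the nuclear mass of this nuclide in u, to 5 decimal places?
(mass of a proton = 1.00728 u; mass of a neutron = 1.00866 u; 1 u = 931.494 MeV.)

38.95328 u

Mass defect = 333.7 MeV / (931.494 MeV/u) = 0.3582417 u
Constituent mass = 19(1.00728) + 20(1.00866) = 39.31152 u
Nuclear mass = 39.31152 − 0.3582417 = 38.9532783 u ≈ 38.95328 u (to 5 decimal places)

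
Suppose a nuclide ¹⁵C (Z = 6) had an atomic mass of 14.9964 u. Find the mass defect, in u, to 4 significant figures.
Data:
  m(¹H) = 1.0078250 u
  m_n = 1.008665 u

The nucleus contains 6 protons and 15 − 6 = 9 neutrons.
Total constituent mass: 6 × 1.0078250 + 9 × 1.008665 = 15.1249350 u
Mass defect Δm = 15.1249350 − 14.9964 = 0.1285350 u

0.1285 u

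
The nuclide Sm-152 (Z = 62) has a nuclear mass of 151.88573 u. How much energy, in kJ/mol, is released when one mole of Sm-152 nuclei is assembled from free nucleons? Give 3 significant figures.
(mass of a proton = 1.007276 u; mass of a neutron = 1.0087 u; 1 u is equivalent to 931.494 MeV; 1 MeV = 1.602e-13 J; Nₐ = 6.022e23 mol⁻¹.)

1.21e+11 kJ/mol

Mass of separated nucleons = 62(1.007276) + 90(1.0087) = 62.451112 + 90.7830 = 153.234112 u
The mass defect is 153.234112 − 151.88573 = 1.348382 u.
E_B = 1.348382 × 931.494 = 1256.01 MeV
Per nucleus in joules: 1256.01 MeV × 1.602e-13 J/MeV = 2.0121e-10 J
Per mole: 2.0121e-10 J × 6.022e23 mol⁻¹ = 1.2117e+14 J/mol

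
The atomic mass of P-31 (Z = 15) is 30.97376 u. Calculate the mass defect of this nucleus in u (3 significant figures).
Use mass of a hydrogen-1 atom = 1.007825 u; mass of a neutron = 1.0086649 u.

With 15 protons and 16 neutrons (A = 31):
Σm = 15·m(¹H) + 16·m_n = 15.117375 + 16.1386384 = 31.2560134 u
The mass defect is 31.2560134 − 30.97376 = 0.2822534 u.

0.282 u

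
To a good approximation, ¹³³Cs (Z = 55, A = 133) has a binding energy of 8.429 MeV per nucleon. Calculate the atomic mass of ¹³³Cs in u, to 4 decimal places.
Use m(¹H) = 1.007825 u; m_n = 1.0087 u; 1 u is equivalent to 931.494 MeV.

132.9055 u

Total binding energy = 133 × 8.429 = 1121.057 MeV
Mass defect = 1121.057 MeV / (931.494 MeV/u) = 1.203504 u
Constituent mass = 55(1.007825) + 78(1.0087) = 134.108975 u
Atomic mass = 134.108975 − 1.203504 = 132.905471 u ≈ 132.9055 u (to 4 decimal places)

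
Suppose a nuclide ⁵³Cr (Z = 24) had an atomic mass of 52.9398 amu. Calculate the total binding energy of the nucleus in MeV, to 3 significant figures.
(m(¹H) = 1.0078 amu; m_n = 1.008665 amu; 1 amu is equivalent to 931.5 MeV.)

Total constituent mass: 24 × 1.0078 + 29 × 1.008665 = 53.438485 amu
The mass defect is 53.438485 − 52.9398 = 0.498685 amu.
Binding energy = Δm·c² = 0.498685 × 931.5 MeV/amu = 464.525 MeV

465 MeV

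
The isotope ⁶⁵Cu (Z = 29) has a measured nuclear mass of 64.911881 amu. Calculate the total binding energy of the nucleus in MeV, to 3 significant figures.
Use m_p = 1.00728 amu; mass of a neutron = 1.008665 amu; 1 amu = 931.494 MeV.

The nucleus contains 29 protons and 65 − 29 = 36 neutrons.
Σm = 29·m_p + 36·m_n = 29.21112 + 36.311940 = 65.523060 amu
Δm = 65.523060 − 64.911881 = 0.611179 amu
E_B = 0.611179 × 931.494 = 569.310 MeV

569 MeV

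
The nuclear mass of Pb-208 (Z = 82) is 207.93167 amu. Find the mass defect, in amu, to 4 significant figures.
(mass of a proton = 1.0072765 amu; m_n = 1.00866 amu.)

With 82 protons and 126 neutrons (A = 208):
Total constituent mass: 82 × 1.0072765 + 126 × 1.00866 = 209.6878330 amu
The mass defect is 209.6878330 − 207.93167 = 1.7561630 amu.

1.756 amu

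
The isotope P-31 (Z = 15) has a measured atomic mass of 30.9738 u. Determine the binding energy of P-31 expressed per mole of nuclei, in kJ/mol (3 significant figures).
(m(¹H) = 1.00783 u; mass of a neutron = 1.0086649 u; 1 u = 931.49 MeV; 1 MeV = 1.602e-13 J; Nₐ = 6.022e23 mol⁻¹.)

2.54e+10 kJ/mol

The nucleus contains 15 protons and 31 − 15 = 16 neutrons.
Σm = 15·m(¹H) + 16·m_n = 15.11745 + 16.1386384 = 31.2560884 u
Mass defect Δm = 31.2560884 − 30.9738 = 0.2822884 u
Converting to energy: 0.2822884 u × 931.49 MeV/u = 262.949 MeV
Per nucleus in joules: 262.949 MeV × 1.602e-13 J/MeV = 4.2124e-11 J
Per mole: 4.2124e-11 J × 6.022e23 mol⁻¹ = 2.5367e+13 J/mol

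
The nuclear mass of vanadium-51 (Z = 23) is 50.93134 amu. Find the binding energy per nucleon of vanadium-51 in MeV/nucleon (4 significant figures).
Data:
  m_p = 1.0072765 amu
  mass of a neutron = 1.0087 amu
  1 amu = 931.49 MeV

8.760 MeV/nucleon

Z = 23, so N = A − Z = 51 − 23 = 28.
Total constituent mass: 23 × 1.0072765 + 28 × 1.0087 = 51.4109595 amu
Δm = 51.4109595 − 50.93134 = 0.4796195 amu
Converting to energy: 0.4796195 amu × 931.49 MeV/amu = 446.761 MeV
Per nucleon: 446.761 / 51 = 8.760 MeV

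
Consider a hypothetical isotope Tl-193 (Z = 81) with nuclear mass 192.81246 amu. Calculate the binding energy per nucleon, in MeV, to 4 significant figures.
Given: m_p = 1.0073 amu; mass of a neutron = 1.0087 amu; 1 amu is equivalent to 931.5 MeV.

Total constituent mass: 81 × 1.0073 + 112 × 1.0087 = 194.5657 amu
Mass defect Δm = 194.5657 − 192.81246 = 1.75324 amu
E_B = 1.75324 × 931.5 = 1633.14 MeV
BE/A = 1633.14 MeV / 193 = 8.462 MeV/nucleon

8.462 MeV/nucleon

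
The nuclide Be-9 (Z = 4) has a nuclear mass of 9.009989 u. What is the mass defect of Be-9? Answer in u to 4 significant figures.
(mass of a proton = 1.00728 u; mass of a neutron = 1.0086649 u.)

Total constituent mass: 4 × 1.00728 + 5 × 1.0086649 = 9.0724445 u
Δm = 9.0724445 − 9.009989 = 0.0624555 u

0.06246 u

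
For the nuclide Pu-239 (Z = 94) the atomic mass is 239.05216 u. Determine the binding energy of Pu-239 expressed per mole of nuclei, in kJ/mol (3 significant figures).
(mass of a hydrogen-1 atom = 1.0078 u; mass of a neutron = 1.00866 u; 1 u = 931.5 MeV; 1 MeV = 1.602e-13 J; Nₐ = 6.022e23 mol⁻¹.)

Σm = 94·m(¹H) + 145·m_n = 94.7332 + 146.25570 = 240.98890 u
The mass defect is 240.98890 − 239.05216 = 1.93674 u.
Converting to energy: 1.93674 u × 931.5 MeV/u = 1804.07 MeV
Per nucleus in joules: 1804.07 MeV × 1.602e-13 J/MeV = 2.8901e-10 J
Per mole: 2.8901e-10 J × 6.022e23 mol⁻¹ = 1.7404e+14 J/mol

1.74e+11 kJ/mol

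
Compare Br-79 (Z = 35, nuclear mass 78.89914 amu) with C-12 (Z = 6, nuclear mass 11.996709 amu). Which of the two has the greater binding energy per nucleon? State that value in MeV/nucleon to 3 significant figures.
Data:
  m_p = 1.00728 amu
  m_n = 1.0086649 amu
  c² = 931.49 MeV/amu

Br-79; 8.69 MeV/nucleon

Br-79: Σm = 35(1.00728) + 44(1.0086649) = 79.6360556 amu; Δm = 0.7369156 amu; E_B = 686.43 MeV; E_B/A = 8.689 MeV
C-12: Σm = 6(1.00728) + 6(1.0086649) = 12.0956694 amu; Δm = 0.0989604 amu; E_B = 92.181 MeV; E_B/A = 7.682 MeV
Br-79 has the higher binding energy per nucleon, so it is the more tightly bound nucleus.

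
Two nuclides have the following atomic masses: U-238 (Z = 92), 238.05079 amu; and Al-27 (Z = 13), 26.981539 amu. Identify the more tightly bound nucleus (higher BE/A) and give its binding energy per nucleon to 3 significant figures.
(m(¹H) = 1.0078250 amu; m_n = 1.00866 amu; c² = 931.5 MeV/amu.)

U-238: Σm = 92(1.0078250) + 146(1.00866) = 239.9842600 amu; Δm = 1.9334700 amu; E_B = 1801.0 MeV; E_B/A = 7.567 MeV
Al-27: Σm = 13(1.0078250) + 14(1.00866) = 27.2229650 amu; Δm = 0.2414260 amu; E_B = 224.89 MeV; E_B/A = 8.329 MeV
Al-27 has the higher binding energy per nucleon, so it is the more tightly bound nucleus.

Al-27; 8.33 MeV/nucleon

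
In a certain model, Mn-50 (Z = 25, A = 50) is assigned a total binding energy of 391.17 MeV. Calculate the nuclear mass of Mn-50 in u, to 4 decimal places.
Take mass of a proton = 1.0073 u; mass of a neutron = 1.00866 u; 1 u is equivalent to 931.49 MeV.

Mass defect = 391.17 MeV / (931.49 MeV/u) = 0.419940 u
Constituent mass = 25(1.0073) + 25(1.00866) = 50.39900 u
Nuclear mass = 50.39900 − 0.419940 = 49.979060 u ≈ 49.9791 u (to 4 decimal places)

49.9791 u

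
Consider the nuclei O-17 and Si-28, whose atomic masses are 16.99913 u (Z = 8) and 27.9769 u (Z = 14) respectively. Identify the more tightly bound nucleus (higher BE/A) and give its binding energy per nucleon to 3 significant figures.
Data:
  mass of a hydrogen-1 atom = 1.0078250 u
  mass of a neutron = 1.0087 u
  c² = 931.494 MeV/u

Si-28; 8.46 MeV/nucleon

O-17: Σm = 8(1.0078250) + 9(1.0087) = 17.1409000 u; Δm = 0.1417700 u; E_B = 132.06 MeV; E_B/A = 7.768 MeV
Si-28: Σm = 14(1.0078250) + 14(1.0087) = 28.2313500 u; Δm = 0.2544500 u; E_B = 237.0186 MeV; E_B/A = 8.46495 MeV
Si-28 has the higher binding energy per nucleon, so it is the more tightly bound nucleus.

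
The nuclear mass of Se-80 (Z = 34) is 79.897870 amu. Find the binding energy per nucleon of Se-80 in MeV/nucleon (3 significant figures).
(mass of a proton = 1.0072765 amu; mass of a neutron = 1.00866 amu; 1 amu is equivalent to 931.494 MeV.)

8.71 MeV/nucleon

Total constituent mass: 34 × 1.0072765 + 46 × 1.00866 = 80.6457610 amu
Mass defect Δm = 80.6457610 − 79.897870 = 0.7478910 amu
Converting to energy: 0.7478910 amu × 931.494 MeV/amu = 696.656 MeV
Dividing by A = 80 gives 8.708 MeV per nucleon.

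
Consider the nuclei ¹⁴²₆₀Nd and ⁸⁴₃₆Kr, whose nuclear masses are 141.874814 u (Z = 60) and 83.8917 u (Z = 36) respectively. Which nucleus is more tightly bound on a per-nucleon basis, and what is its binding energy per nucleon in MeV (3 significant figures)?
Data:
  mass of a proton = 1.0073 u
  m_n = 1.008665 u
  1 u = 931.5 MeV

⁸⁴₃₆Kr; 8.73 MeV/nucleon

¹⁴²₆₀Nd: Σm = 60(1.0073) + 82(1.008665) = 143.148530 u; Δm = 1.273716 u; E_B = 1186.47 MeV; E_B/A = 8.355 MeV
⁸⁴₃₆Kr: Σm = 36(1.0073) + 48(1.008665) = 84.678720 u; Δm = 0.787020 u; E_B = 733.109 MeV; E_B/A = 8.727 MeV
⁸⁴₃₆Kr has the higher binding energy per nucleon, so it is the more tightly bound nucleus.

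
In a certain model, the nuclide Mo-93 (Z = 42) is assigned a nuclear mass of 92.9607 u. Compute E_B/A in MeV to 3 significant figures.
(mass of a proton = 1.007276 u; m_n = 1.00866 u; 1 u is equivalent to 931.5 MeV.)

With 42 protons and 51 neutrons (A = 93):
Mass of separated nucleons = 42(1.007276) + 51(1.00866) = 42.305592 + 51.44166 = 93.747252 u
The mass defect is 93.747252 − 92.9607 = 0.786552 u.
Converting to energy: 0.786552 u × 931.5 MeV/u = 732.673 MeV
Per nucleon: 732.673 / 93 = 7.878 MeV

7.88 MeV/nucleon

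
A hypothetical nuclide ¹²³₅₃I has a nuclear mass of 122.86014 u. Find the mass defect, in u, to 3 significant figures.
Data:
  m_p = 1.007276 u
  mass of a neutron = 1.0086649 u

Σm = 53·m_p + 70·m_n = 53.385628 + 70.6065430 = 123.9921710 u
Mass defect Δm = 123.9921710 − 122.86014 = 1.1320310 u

1.13 u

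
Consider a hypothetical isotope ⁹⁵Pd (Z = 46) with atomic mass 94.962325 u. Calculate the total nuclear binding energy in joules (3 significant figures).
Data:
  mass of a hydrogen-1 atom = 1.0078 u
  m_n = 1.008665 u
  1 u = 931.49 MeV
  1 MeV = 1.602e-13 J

1.23e-10 J

Mass of separated nucleons = 46(1.0078) + 49(1.008665) = 46.3588 + 49.424585 = 95.783385 u
The mass defect is 95.783385 − 94.962325 = 0.821060 u.
E_B = 0.821060 × 931.49 = 764.809 MeV
In joules: 764.809 MeV × 1.602e-13 J/MeV = 1.2252e-10 J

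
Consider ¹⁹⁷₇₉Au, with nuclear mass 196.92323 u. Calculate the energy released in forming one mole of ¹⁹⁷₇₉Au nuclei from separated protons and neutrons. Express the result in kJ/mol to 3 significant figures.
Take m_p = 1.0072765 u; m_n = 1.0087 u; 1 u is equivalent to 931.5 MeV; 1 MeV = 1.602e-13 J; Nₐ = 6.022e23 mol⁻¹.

The nucleus contains 79 protons and 197 − 79 = 118 neutrons.
Total constituent mass: 79 × 1.0072765 + 118 × 1.0087 = 198.6014435 u
Δm = 198.6014435 − 196.92323 = 1.6782135 u
E_B = 1.6782135 × 931.5 = 1563.26 MeV
Per nucleus in joules: 1563.26 MeV × 1.602e-13 J/MeV = 2.5043e-10 J
Per mole: 2.5043e-10 J × 6.022e23 mol⁻¹ = 1.5081e+14 J/mol

1.51e+11 kJ/mol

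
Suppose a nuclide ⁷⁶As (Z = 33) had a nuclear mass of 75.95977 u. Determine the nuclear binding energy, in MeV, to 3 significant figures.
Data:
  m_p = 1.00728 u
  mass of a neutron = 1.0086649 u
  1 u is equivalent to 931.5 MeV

Total constituent mass: 33 × 1.00728 + 43 × 1.0086649 = 76.6128307 u
The mass defect is 76.6128307 − 75.95977 = 0.6530607 u.
Binding energy = Δm·c² = 0.6530607 × 931.5 MeV/u = 608.326 MeV

608 MeV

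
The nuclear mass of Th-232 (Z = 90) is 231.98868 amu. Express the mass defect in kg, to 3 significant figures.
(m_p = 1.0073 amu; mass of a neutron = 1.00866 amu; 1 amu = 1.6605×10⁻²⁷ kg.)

With 90 protons and 142 neutrons (A = 232):
Total constituent mass: 90 × 1.0073 + 142 × 1.00866 = 233.88672 amu
The mass defect is 233.88672 − 231.98868 = 1.89804 amu.
In SI units: 1.89804 amu × 1.6605×10⁻²⁷ kg/amu = 3.1517e-27 kg

3.15e-27 kg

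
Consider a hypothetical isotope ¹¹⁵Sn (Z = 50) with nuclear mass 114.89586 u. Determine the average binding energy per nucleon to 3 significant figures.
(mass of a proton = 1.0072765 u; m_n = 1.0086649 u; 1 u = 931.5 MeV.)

8.35 MeV/nucleon

Total constituent mass: 50 × 1.0072765 + 65 × 1.0086649 = 115.9270435 u
The mass defect is 115.9270435 − 114.89586 = 1.0311835 u.
Binding energy = Δm·c² = 1.0311835 × 931.5 MeV/u = 960.547 MeV
Dividing by A = 115 gives 8.353 MeV per nucleon.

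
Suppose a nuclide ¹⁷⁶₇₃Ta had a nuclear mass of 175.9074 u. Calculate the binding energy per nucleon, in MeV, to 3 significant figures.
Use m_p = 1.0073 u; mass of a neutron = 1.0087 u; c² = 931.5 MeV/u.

8.05 MeV/nucleon

Mass of separated nucleons = 73(1.0073) + 103(1.0087) = 73.5329 + 103.8961 = 177.4290 u
Mass defect Δm = 177.4290 − 175.9074 = 1.5216 u
Binding energy = Δm·c² = 1.5216 × 931.5 MeV/u = 1417.37 MeV
BE/A = 1417.37 MeV / 176 = 8.053 MeV/nucleon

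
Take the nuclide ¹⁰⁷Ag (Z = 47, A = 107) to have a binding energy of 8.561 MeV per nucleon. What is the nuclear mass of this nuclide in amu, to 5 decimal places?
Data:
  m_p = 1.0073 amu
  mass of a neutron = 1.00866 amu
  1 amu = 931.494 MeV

Total binding energy = 107 × 8.561 = 916.027 MeV
Mass defect = 916.027 MeV / (931.494 MeV/amu) = 0.9833955 amu
Constituent mass = 47(1.0073) + 60(1.00866) = 107.86270 amu
Nuclear mass = 107.86270 − 0.9833955 = 106.8793045 amu ≈ 106.87930 amu (to 5 decimal places)

106.87930 amu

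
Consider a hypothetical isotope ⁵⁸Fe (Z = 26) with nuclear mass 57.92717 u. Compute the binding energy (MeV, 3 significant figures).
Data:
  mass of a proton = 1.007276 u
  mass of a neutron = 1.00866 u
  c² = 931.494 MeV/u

502 MeV

Z = 26, so N = A − Z = 58 − 26 = 32.
Σm = 26·m_p + 32·m_n = 26.189176 + 32.27712 = 58.466296 u
The mass defect is 58.466296 − 57.92717 = 0.539126 u.
Binding energy = Δm·c² = 0.539126 × 931.494 MeV/u = 502.193 MeV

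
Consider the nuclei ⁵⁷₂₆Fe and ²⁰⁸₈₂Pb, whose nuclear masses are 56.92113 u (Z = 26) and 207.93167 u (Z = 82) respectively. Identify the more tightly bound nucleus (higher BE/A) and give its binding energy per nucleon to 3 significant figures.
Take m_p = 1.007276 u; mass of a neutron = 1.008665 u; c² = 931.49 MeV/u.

⁵⁷₂₆Fe: Σm = 26(1.007276) + 31(1.008665) = 57.457791 u; Δm = 0.536661 u; E_B = 499.89 MeV; E_B/A = 8.770 MeV
²⁰⁸₈₂Pb: Σm = 82(1.007276) + 126(1.008665) = 209.688422 u; Δm = 1.756752 u; E_B = 1636.4 MeV; E_B/A = 7.867 MeV
⁵⁷₂₆Fe has the higher binding energy per nucleon, so it is the more tightly bound nucleus.

⁵⁷₂₆Fe; 8.77 MeV/nucleon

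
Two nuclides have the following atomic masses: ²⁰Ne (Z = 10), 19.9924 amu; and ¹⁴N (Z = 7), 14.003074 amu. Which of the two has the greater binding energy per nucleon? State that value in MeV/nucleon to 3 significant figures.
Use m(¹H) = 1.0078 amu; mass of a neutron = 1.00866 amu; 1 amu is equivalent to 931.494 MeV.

²⁰Ne: Σm = 10(1.0078) + 10(1.00866) = 20.16460 amu; Δm = 0.17220 amu; E_B = 160.40 MeV; E_B/A = 8.020 MeV
¹⁴N: Σm = 7(1.0078) + 7(1.00866) = 14.11522 amu; Δm = 0.112146 amu; E_B = 104.463 MeV; E_B/A = 7.462 MeV
²⁰Ne has the higher binding energy per nucleon, so it is the more tightly bound nucleus.

²⁰Ne; 8.02 MeV/nucleon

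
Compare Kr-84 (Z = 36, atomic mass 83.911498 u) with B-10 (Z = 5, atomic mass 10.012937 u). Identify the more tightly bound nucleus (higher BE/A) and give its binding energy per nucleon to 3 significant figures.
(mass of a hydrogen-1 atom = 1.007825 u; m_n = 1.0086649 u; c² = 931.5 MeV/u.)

Kr-84: Σm = 36(1.007825) + 48(1.0086649) = 84.6976152 u; Δm = 0.7861172 u; E_B = 732.268 MeV; E_B/A = 8.717 MeV
B-10: Σm = 5(1.007825) + 5(1.0086649) = 10.0824495 u; Δm = 0.0695125 u; E_B = 64.751 MeV; E_B/A = 6.475 MeV
Kr-84 has the higher binding energy per nucleon, so it is the more tightly bound nucleus.

Kr-84; 8.72 MeV/nucleon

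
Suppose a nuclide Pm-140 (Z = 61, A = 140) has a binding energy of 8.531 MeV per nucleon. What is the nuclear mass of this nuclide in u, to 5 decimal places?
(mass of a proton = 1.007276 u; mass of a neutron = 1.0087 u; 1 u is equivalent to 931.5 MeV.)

Total binding energy = 140 × 8.531 = 1194.340 MeV
Mass defect = 1194.340 MeV / (931.5 MeV/u) = 1.2821685 u
Constituent mass = 61(1.007276) + 79(1.0087) = 141.131136 u
Nuclear mass = 141.131136 − 1.2821685 = 139.8489675 u ≈ 139.84897 u (to 5 decimal places)

139.84897 u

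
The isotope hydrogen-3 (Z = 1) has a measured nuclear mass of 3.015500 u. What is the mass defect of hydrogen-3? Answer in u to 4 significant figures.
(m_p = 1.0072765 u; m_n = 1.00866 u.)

Σm = 1·m_p + 2·m_n = 1.0072765 + 2.01732 = 3.0245965 u
The mass defect is 3.0245965 − 3.015500 = 0.0090965 u.

0.009097 u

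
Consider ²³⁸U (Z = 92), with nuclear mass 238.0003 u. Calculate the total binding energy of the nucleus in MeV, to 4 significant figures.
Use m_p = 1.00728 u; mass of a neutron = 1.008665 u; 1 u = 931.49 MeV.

1802 MeV

With 92 protons and 146 neutrons (A = 238):
Total constituent mass: 92 × 1.00728 + 146 × 1.008665 = 239.934850 u
The mass defect is 239.934850 − 238.0003 = 1.934550 u.
E_B = 1.934550 × 931.49 = 1802.01 MeV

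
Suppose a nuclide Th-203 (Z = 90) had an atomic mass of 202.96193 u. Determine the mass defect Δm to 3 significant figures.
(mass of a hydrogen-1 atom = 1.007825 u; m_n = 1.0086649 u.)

The nucleus contains 90 protons and 203 − 90 = 113 neutrons.
Mass of separated nucleons = 90(1.007825) + 113(1.0086649) = 90.704250 + 113.9791337 = 204.6833837 u
The mass defect is 204.6833837 − 202.96193 = 1.7214537 u.

1.72 u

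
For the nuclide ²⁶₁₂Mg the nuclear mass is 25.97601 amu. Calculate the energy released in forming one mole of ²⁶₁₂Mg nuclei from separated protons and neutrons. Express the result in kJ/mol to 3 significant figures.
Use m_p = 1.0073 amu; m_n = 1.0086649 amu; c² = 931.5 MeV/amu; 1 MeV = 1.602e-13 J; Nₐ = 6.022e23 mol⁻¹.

Z = 12, so N = A − Z = 26 − 12 = 14.
Total constituent mass: 12 × 1.0073 + 14 × 1.0086649 = 26.2089086 amu
Mass defect Δm = 26.2089086 − 25.97601 = 0.2328986 amu
Binding energy = Δm·c² = 0.2328986 × 931.5 MeV/amu = 216.945 MeV
Per nucleus in joules: 216.945 MeV × 1.602e-13 J/MeV = 3.4755e-11 J
Per mole: 3.4755e-11 J × 6.022e23 mol⁻¹ = 2.0929e+13 J/mol

2.09e+10 kJ/mol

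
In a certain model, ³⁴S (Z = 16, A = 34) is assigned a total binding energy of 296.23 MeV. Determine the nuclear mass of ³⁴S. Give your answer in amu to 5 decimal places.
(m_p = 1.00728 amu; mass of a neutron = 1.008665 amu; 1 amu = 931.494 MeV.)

Mass defect = 296.23 MeV / (931.494 MeV/amu) = 0.3180160 amu
Constituent mass = 16(1.00728) + 18(1.008665) = 34.272450 amu
Nuclear mass = 34.272450 − 0.3180160 = 33.9544340 amu ≈ 33.95443 amu (to 5 decimal places)

33.95443 amu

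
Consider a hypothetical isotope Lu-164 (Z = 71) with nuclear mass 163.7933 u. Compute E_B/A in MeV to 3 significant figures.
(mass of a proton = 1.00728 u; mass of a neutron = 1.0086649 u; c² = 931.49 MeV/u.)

8.69 MeV/nucleon

The nucleus contains 71 protons and 164 − 71 = 93 neutrons.
Total constituent mass: 71 × 1.00728 + 93 × 1.0086649 = 165.3227157 u
The mass defect is 165.3227157 − 163.7933 = 1.5294157 u.
Converting to energy: 1.5294157 u × 931.49 MeV/u = 1424.64 MeV
BE/A = 1424.64 MeV / 164 = 8.687 MeV/nucleon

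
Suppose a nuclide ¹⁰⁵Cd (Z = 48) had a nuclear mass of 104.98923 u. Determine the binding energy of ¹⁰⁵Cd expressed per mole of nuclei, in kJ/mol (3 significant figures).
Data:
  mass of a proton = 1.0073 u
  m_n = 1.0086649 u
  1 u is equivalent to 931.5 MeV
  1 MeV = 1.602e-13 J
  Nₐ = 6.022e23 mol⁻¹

With 48 protons and 57 neutrons (A = 105):
Total constituent mass: 48 × 1.0073 + 57 × 1.0086649 = 105.8442993 u
The mass defect is 105.8442993 − 104.98923 = 0.8550693 u.
Converting to energy: 0.8550693 u × 931.5 MeV/u = 796.497 MeV
Per nucleus in joules: 796.497 MeV × 1.602e-13 J/MeV = 1.2760e-10 J
Per mole: 1.2760e-10 J × 6.022e23 mol⁻¹ = 7.6841e+13 J/mol

7.68e+10 kJ/mol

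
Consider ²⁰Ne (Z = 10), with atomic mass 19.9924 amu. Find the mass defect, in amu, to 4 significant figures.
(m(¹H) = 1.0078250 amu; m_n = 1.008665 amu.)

Total constituent mass: 10 × 1.0078250 + 10 × 1.008665 = 20.1649000 amu
Mass defect Δm = 20.1649000 − 19.9924 = 0.1725000 amu

0.1725 amu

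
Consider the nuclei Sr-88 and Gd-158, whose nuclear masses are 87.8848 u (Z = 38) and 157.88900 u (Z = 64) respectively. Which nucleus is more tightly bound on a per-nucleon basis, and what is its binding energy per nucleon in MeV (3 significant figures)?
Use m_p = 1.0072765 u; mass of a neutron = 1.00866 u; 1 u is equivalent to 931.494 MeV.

Sr-88: Σm = 38(1.0072765) + 50(1.00866) = 88.7095070 u; Δm = 0.8247070 u; E_B = 768.21 MeV; E_B/A = 8.730 MeV
Gd-158: Σm = 64(1.0072765) + 94(1.00866) = 159.2797360 u; Δm = 1.3907360 u; E_B = 1295.5 MeV; E_B/A = 8.199 MeV
Sr-88 has the higher binding energy per nucleon, so it is the more tightly bound nucleus.

Sr-88; 8.73 MeV/nucleon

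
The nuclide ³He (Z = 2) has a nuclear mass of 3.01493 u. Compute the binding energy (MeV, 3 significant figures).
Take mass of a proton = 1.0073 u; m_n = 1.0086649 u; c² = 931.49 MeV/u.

7.76 MeV

Σm = 2·m_p + 1·m_n = 2.0146 + 1.0086649 = 3.0232649 u
Mass defect Δm = 3.0232649 − 3.01493 = 0.0083349 u
Converting to energy: 0.0083349 u × 931.49 MeV/u = 7.76388 MeV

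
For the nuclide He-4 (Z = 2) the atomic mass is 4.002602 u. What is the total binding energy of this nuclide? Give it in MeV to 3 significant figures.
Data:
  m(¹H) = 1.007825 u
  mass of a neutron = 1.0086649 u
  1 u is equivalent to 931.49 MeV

With 2 protons and 2 neutrons (A = 4):
Mass of separated nucleons = 2(1.007825) + 2(1.0086649) = 2.015650 + 2.0173298 = 4.0329798 u
Δm = 4.0329798 − 4.002602 = 0.0303778 u
E_B = 0.0303778 × 931.49 = 28.2966 MeV

28.3 MeV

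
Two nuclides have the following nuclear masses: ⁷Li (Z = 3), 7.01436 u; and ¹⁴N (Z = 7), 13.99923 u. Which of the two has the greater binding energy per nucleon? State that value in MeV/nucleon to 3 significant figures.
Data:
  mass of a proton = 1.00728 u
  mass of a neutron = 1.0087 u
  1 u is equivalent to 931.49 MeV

⁷Li: Σm = 3(1.00728) + 4(1.0087) = 7.05664 u; Δm = 0.04228 u; E_B = 39.383 MeV; E_B/A = 5.626 MeV
¹⁴N: Σm = 7(1.00728) + 7(1.0087) = 14.11186 u; Δm = 0.11263 u; E_B = 104.91 MeV; E_B/A = 7.494 MeV
¹⁴N has the higher binding energy per nucleon, so it is the more tightly bound nucleus.

¹⁴N; 7.49 MeV/nucleon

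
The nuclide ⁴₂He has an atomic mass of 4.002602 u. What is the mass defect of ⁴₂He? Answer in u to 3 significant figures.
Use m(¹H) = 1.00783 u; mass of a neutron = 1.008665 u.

Mass of separated nucleons = 2(1.00783) + 2(1.008665) = 2.01566 + 2.017330 = 4.032990 u
The mass defect is 4.032990 − 4.002602 = 0.030388 u.

0.0304 u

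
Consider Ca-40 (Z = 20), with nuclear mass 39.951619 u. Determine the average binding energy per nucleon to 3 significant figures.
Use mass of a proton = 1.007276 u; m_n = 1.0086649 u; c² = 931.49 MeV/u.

8.55 MeV/nucleon

Mass of separated nucleons = 20(1.007276) + 20(1.0086649) = 20.145520 + 20.1732980 = 40.3188180 u
Δm = 40.3188180 − 39.951619 = 0.3671990 u
E_B = 0.3671990 × 931.49 = 342.042 MeV
Dividing by A = 40 gives 8.551 MeV per nucleon.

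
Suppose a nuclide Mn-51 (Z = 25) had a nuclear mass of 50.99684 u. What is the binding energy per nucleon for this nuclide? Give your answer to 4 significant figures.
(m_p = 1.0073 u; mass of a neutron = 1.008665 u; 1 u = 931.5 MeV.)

7.506 MeV/nucleon

The nucleus contains 25 protons and 51 − 25 = 26 neutrons.
Total constituent mass: 25 × 1.0073 + 26 × 1.008665 = 51.407790 u
Mass defect Δm = 51.407790 − 50.99684 = 0.410950 u
Converting to energy: 0.410950 u × 931.5 MeV/u = 382.800 MeV
Per nucleon: 382.800 / 51 = 7.506 MeV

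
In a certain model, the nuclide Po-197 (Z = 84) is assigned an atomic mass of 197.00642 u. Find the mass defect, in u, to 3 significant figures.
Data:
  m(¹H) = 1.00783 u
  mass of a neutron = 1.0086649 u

1.63 u

With 84 protons and 113 neutrons (A = 197):
Mass of separated nucleons = 84(1.00783) + 113(1.0086649) = 84.65772 + 113.9791337 = 198.6368537 u
Δm = 198.6368537 − 197.00642 = 1.6304337 u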